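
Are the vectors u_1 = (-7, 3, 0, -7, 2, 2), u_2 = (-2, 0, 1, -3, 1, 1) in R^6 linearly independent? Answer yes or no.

yes

Form the matrix with these vectors as rows and row reduce.
R2 ← R2 − (2/7)·R1: [0, -6/7, 1, -1, 3/7, 3/7]
2 nonzero rows, so the 2 vectors span a space of dimension 2.
Since 2 = 2, the vectors are linearly independent.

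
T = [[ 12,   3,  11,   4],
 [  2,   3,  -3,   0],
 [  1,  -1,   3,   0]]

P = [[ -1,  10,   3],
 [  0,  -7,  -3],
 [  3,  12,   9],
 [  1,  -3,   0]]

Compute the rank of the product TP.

First compute TP:
[[ 25, 219, 126],
 [-11, -37, -30],
 [  8,  53,  33]]
Now row reduce the product.
R2 ← R2 + (11/25)·R1: [0, 1484/25, 636/25]
R3 ← R3 − (8/25)·R1: [0, -427/25, -183/25]
R3 ← R3 + (61/212)·R2: [0, 0, 0]
2 nonzero rows, so rank(TP) = 2.

2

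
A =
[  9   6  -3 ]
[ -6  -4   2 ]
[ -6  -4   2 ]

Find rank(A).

Row reduce to echelon form.
R2 ← R2 + (2/3)·R1: [0, 0, 0]
R3 ← R3 + (2/3)·R1: [0, 0, 0]
Echelon form has 1 nonzero row, so rank(A) = 1.

1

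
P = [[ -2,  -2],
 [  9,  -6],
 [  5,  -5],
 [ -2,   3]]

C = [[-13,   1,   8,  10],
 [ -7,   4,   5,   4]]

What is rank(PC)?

First compute PC:
[[ 40, -10, -26, -28],
 [-75, -15,  42,  66],
 [-30, -15,  15,  30],
 [  5,  10,  -1,  -8]]
Now row reduce the product.
R2 ← R2 + (15/8)·R1: [0, -135/4, -27/4, 27/2]
R3 ← R3 + (3/4)·R1: [0, -45/2, -9/2, 9]
R4 ← R4 − (1/8)·R1: [0, 45/4, 9/4, -9/2]
R3 ← R3 − (2/3)·R2: [0, 0, 0, 0]
R4 ← R4 + (1/3)·R2: [0, 0, 0, 0]
2 nonzero rows, so rank(PC) = 2.

2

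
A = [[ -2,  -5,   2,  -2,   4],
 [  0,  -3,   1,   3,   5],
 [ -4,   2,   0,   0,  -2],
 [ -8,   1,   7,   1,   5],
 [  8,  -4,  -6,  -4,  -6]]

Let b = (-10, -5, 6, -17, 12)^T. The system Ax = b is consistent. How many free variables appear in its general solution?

0

Row reduce the augmented matrix [A | b].
R3 ← R3 − (2)·R1: [0, 12, -4, 4, -10, 26]
R4 ← R4 − (4)·R1: [0, 21, -1, 9, -11, 23]
R5 ← R5 + (4)·R1: [0, -24, 2, -12, 10, -28]
R3 ← R3 + (4)·R2: [0, 0, 0, 16, 10, 6]
R4 ← R4 + (7)·R2: [0, 0, 6, 30, 24, -12]
R5 ← R5 − (8)·R2: [0, 0, -6, -36, -30, 12]
Swap R3 ↔ R4
R5 ← R5 + R3: [0, 0, 0, -6, -6, 0]
R5 ← R5 + (3/8)·R4: [0, 0, 0, 0, -9/4, 9/4]
The echelon form has 5 nonzero rows, and every pivot lies in the first 5 columns, so rank(A) = rank([A|b]) = 5.
The system is consistent.
Free variables = (unknowns) − (rank) = 5 − 5 = 0.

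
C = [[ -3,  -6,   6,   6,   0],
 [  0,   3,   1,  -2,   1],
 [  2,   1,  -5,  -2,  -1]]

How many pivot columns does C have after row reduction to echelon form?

Row reduce to echelon form.
R3 ← R3 + (2/3)·R1: [0, -3, -1, 2, -1]
R3 ← R3 + R2: [0, 0, 0, 0, 0]
Echelon form has 2 nonzero rows, so rank(C) = 2.
Each nonzero row contributes one pivot column: 2 pivot columns.

2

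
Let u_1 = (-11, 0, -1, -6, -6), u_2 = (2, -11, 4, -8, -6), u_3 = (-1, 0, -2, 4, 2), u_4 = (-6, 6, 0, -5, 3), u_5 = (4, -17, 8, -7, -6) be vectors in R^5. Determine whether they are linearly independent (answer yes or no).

yes

Form the matrix with these vectors as rows and row reduce.
R2 ← R2 + (2/11)·R1: [0, -11, 42/11, -100/11, -78/11]
R3 ← R3 − (1/11)·R1: [0, 0, -21/11, 50/11, 28/11]
R4 ← R4 − (6/11)·R1: [0, 6, 6/11, -19/11, 69/11]
R5 ← R5 + (4/11)·R1: [0, -17, 84/11, -101/11, -90/11]
R4 ← R4 + (6/11)·R2: [0, 0, 318/121, -809/121, 291/121]
R5 ← R5 − (17/11)·R2: [0, 0, 210/121, 589/121, 336/121]
R4 ← R4 + (106/77)·R3: [0, 0, 0, -3/7, 65/11]
R5 ← R5 + (10/11)·R3: [0, 0, 0, 9, 56/11]
R5 ← R5 + (21)·R4: [0, 0, 0, 0, 1421/11]
5 nonzero rows, so the 5 vectors span a space of dimension 5.
Since 5 = 5, the vectors are linearly independent.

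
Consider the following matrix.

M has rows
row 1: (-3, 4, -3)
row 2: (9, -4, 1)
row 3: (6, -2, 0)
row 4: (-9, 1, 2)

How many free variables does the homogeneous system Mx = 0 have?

1

Row reduce to echelon form.
R2 ← R2 + (3)·R1: [0, 8, -8]
R3 ← R3 + (2)·R1: [0, 6, -6]
R4 ← R4 − (3)·R1: [0, -11, 11]
R3 ← R3 − (3/4)·R2: [0, 0, 0]
R4 ← R4 + (11/8)·R2: [0, 0, 0]
2 nonzero rows, so rank(M) = 2.
M has 3 columns; by rank–nullity, nullity = 3 − 2 = 1.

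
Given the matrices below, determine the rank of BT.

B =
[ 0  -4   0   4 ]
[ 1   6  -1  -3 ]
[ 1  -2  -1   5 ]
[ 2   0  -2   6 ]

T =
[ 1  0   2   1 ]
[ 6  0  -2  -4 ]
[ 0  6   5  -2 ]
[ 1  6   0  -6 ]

2

First compute BT:
[[-20,  24,   8,  -8],
 [ 34, -24, -15,  -3],
 [ -6,  24,   1, -19],
 [  8,  24,  -6, -30]]
Now row reduce the product.
R2 ← R2 + (17/10)·R1: [0, 84/5, -7/5, -83/5]
R3 ← R3 − (3/10)·R1: [0, 84/5, -7/5, -83/5]
R4 ← R4 + (2/5)·R1: [0, 168/5, -14/5, -166/5]
R3 ← R3 − R2: [0, 0, 0, 0]
R4 ← R4 − (2)·R2: [0, 0, 0, 0]
2 nonzero rows, so rank(BT) = 2.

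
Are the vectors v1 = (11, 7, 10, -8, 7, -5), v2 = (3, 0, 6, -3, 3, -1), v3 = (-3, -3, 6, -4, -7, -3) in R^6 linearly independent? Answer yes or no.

yes

Form the matrix with these vectors as rows and row reduce.
R2 ← R2 − (3/11)·R1: [0, -21/11, 36/11, -9/11, 12/11, 4/11]
R3 ← R3 + (3/11)·R1: [0, -12/11, 96/11, -68/11, -56/11, -48/11]
R3 ← R3 − (4/7)·R2: [0, 0, 48/7, -40/7, -40/7, -32/7]
3 nonzero rows, so the 3 vectors span a space of dimension 3.
Since 3 = 3, the vectors are linearly independent.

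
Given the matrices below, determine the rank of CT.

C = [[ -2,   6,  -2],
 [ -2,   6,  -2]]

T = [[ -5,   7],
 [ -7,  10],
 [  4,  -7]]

First compute CT:
[[-40,  60],
 [-40,  60]]
Now row reduce the product.
R2 ← R2 − R1: [0, 0]
1 nonzero row, so rank(CT) = 1.

1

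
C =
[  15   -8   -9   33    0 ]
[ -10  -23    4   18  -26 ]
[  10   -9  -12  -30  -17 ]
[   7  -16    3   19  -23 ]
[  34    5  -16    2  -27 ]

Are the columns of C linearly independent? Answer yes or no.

yes

Row reduce C to echelon form.
R2 ← R2 + (2/3)·R1: [0, -85/3, -2, 40, -26]
R3 ← R3 − (2/3)·R1: [0, -11/3, -6, -52, -17]
R4 ← R4 − (7/15)·R1: [0, -184/15, 36/5, 18/5, -23]
R5 ← R5 − (34/15)·R1: [0, 347/15, 22/5, -364/5, -27]
R3 ← R3 − (11/85)·R2: [0, 0, -488/85, -972/17, -1159/85]
R4 ← R4 − (184/425)·R2: [0, 0, 3428/425, -1166/85, -4991/425]
R5 ← R5 + (347/425)·R2: [0, 0, 1176/425, -3412/85, -20497/425]
R4 ← R4 + (857/610)·R3: [0, 0, 0, -28684/305, -309/10]
R5 ← R5 + (147/305)·R3: [0, 0, 0, -20648/305, -274/5]
R5 ← R5 − (5162/7171)·R4: [0, 0, 0, 0, -233465/7171]
5 pivots among 5 columns.
Every column is a pivot column, so the columns are linearly independent.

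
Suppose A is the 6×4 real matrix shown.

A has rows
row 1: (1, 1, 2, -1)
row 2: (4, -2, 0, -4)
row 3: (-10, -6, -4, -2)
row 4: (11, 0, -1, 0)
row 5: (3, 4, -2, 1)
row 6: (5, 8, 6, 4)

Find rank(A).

4

Row reduce to echelon form.
R2 ← R2 − (4)·R1: [0, -6, -8, 0]
R3 ← R3 + (10)·R1: [0, 4, 16, -12]
R4 ← R4 − (11)·R1: [0, -11, -23, 11]
R5 ← R5 − (3)·R1: [0, 1, -8, 4]
R6 ← R6 − (5)·R1: [0, 3, -4, 9]
R3 ← R3 + (2/3)·R2: [0, 0, 32/3, -12]
R4 ← R4 − (11/6)·R2: [0, 0, -25/3, 11]
R5 ← R5 + (1/6)·R2: [0, 0, -28/3, 4]
R6 ← R6 + (1/2)·R2: [0, 0, -8, 9]
R4 ← R4 + (25/32)·R3: [0, 0, 0, 13/8]
R5 ← R5 + (7/8)·R3: [0, 0, 0, -13/2]
R6 ← R6 + (3/4)·R3: [0, 0, 0, 0]
R5 ← R5 + (4)·R4: [0, 0, 0, 0]
Echelon form has 4 nonzero rows, so rank(A) = 4.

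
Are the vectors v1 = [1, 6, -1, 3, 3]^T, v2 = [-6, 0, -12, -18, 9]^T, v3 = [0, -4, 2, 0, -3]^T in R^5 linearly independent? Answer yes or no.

Form the matrix with these vectors as rows and row reduce.
R2 ← R2 + (6)·R1: [0, 36, -18, 0, 27]
R3 ← R3 + (1/9)·R2: [0, 0, 0, 0, 0]
2 nonzero rows, so the 3 vectors span a space of dimension 2.
Since 2 < 3, the vectors are linearly dependent.

no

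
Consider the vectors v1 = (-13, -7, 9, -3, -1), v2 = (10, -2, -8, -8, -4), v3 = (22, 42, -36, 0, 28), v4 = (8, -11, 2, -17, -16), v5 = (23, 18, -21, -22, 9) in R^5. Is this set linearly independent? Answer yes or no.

yes

Form the matrix with these vectors as rows and row reduce.
R2 ← R2 + (10/13)·R1: [0, -96/13, -14/13, -134/13, -62/13]
R3 ← R3 + (22/13)·R1: [0, 392/13, -270/13, -66/13, 342/13]
R4 ← R4 + (8/13)·R1: [0, -199/13, 98/13, -245/13, -216/13]
R5 ← R5 + (23/13)·R1: [0, 73/13, -66/13, -355/13, 94/13]
R3 ← R3 + (49/12)·R2: [0, 0, -151/6, -283/6, 41/6]
R4 ← R4 − (199/96)·R2: [0, 0, 469/48, 121/48, -323/48]
R5 ← R5 + (73/96)·R2: [0, 0, -283/48, -1687/48, 173/48]
R4 ← R4 + (469/1208)·R3: [0, 0, 0, -4769/302, -1231/302]
R5 ← R5 − (283/1208)·R3: [0, 0, 0, -7277/302, 605/302]
R5 ← R5 − (383/251)·R4: [0, 0, 0, 0, 2064/251]
5 nonzero rows, so the 5 vectors span a space of dimension 5.
Since 5 = 5, the vectors are linearly independent.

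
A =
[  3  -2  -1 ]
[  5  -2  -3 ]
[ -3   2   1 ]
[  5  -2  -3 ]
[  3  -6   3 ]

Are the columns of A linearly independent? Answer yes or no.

no

Row reduce A to echelon form.
R2 ← R2 − (5/3)·R1: [0, 4/3, -4/3]
R3 ← R3 + R1: [0, 0, 0]
R4 ← R4 − (5/3)·R1: [0, 4/3, -4/3]
R5 ← R5 − R1: [0, -4, 4]
R4 ← R4 − R2: [0, 0, 0]
R5 ← R5 + (3)·R2: [0, 0, 0]
2 pivots among 3 columns.
Only 2 < 3 pivot columns, so the columns are linearly dependent.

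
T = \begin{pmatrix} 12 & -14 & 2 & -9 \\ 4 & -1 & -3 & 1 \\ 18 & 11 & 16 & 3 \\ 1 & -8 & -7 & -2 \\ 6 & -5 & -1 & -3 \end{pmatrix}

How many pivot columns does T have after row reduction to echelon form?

4

Row reduce to echelon form.
R2 ← R2 − (1/3)·R1: [0, 11/3, -11/3, 4]
R3 ← R3 − (3/2)·R1: [0, 32, 13, 33/2]
R4 ← R4 − (1/12)·R1: [0, -41/6, -43/6, -5/4]
R5 ← R5 − (1/2)·R1: [0, 2, -2, 3/2]
R3 ← R3 − (96/11)·R2: [0, 0, 45, -405/22]
R4 ← R4 + (41/22)·R2: [0, 0, -14, 273/44]
R5 ← R5 − (6/11)·R2: [0, 0, 0, -15/22]
R4 ← R4 + (14/45)·R3: [0, 0, 0, 21/44]
R5 ← R5 + (10/7)·R4: [0, 0, 0, 0]
Echelon form has 4 nonzero rows, so rank(T) = 4.
Each nonzero row contributes one pivot column: 4 pivot columns.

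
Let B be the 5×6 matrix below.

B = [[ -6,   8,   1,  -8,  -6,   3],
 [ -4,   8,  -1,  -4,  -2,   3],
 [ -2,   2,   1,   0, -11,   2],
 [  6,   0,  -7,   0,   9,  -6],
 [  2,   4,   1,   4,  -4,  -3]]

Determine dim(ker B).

Row reduce to echelon form.
R2 ← R2 − (2/3)·R1: [0, 8/3, -5/3, 4/3, 2, 1]
R3 ← R3 − (1/3)·R1: [0, -2/3, 2/3, 8/3, -9, 1]
R4 ← R4 + R1: [0, 8, -6, -8, 3, -3]
R5 ← R5 + (1/3)·R1: [0, 20/3, 4/3, 4/3, -6, -2]
R3 ← R3 + (1/4)·R2: [0, 0, 1/4, 3, -17/2, 5/4]
R4 ← R4 − (3)·R2: [0, 0, -1, -12, -3, -6]
R5 ← R5 − (5/2)·R2: [0, 0, 11/2, -2, -11, -9/2]
R4 ← R4 + (4)·R3: [0, 0, 0, 0, -37, -1]
R5 ← R5 − (22)·R3: [0, 0, 0, -68, 176, -32]
Swap R4 ↔ R5
5 nonzero rows, so rank(B) = 5.
B has 6 columns; by rank–nullity, nullity = 6 − 5 = 1.

1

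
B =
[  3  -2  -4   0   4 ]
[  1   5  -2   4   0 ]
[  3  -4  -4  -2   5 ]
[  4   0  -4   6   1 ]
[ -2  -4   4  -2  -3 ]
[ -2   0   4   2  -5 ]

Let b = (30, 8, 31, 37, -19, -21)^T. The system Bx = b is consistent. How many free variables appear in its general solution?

2

Row reduce the augmented matrix [B | b].
R2 ← R2 − (1/3)·R1: [0, 17/3, -2/3, 4, -4/3, -2]
R3 ← R3 − R1: [0, -2, 0, -2, 1, 1]
R4 ← R4 − (4/3)·R1: [0, 8/3, 4/3, 6, -13/3, -3]
R5 ← R5 + (2/3)·R1: [0, -16/3, 4/3, -2, -1/3, 1]
R6 ← R6 + (2/3)·R1: [0, -4/3, 4/3, 2, -7/3, -1]
R3 ← R3 + (6/17)·R2: [0, 0, -4/17, -10/17, 9/17, 5/17]
R4 ← R4 − (8/17)·R2: [0, 0, 28/17, 70/17, -63/17, -35/17]
R5 ← R5 + (16/17)·R2: [0, 0, 12/17, 30/17, -27/17, -15/17]
R6 ← R6 + (4/17)·R2: [0, 0, 20/17, 50/17, -45/17, -25/17]
R4 ← R4 + (7)·R3: [0, 0, 0, 0, 0, 0]
R5 ← R5 + (3)·R3: [0, 0, 0, 0, 0, 0]
R6 ← R6 + (5)·R3: [0, 0, 0, 0, 0, 0]
The echelon form has 3 nonzero rows, and every pivot lies in the first 5 columns, so rank(B) = rank([B|b]) = 3.
The system is consistent.
Free variables = (unknowns) − (rank) = 5 − 3 = 2.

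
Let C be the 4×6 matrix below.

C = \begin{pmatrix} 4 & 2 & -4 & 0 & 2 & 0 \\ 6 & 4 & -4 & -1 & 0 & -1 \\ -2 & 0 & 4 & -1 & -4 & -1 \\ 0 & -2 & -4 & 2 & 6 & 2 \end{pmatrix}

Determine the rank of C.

Row reduce to echelon form.
R2 ← R2 − (3/2)·R1: [0, 1, 2, -1, -3, -1]
R3 ← R3 + (1/2)·R1: [0, 1, 2, -1, -3, -1]
R3 ← R3 − R2: [0, 0, 0, 0, 0, 0]
R4 ← R4 + (2)·R2: [0, 0, 0, 0, 0, 0]
Echelon form has 2 nonzero rows, so rank(C) = 2.

2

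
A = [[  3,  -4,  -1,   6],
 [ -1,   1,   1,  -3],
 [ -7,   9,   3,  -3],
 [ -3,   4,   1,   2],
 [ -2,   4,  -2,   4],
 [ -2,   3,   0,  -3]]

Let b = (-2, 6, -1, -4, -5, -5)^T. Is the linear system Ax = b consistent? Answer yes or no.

Row reduce the augmented matrix [A | b].
R2 ← R2 + (1/3)·R1: [0, -1/3, 2/3, -1, 16/3]
R3 ← R3 + (7/3)·R1: [0, -1/3, 2/3, 11, -17/3]
R4 ← R4 + R1: [0, 0, 0, 8, -6]
R5 ← R5 + (2/3)·R1: [0, 4/3, -8/3, 8, -19/3]
R6 ← R6 + (2/3)·R1: [0, 1/3, -2/3, 1, -19/3]
R3 ← R3 − R2: [0, 0, 0, 12, -11]
R5 ← R5 + (4)·R2: [0, 0, 0, 4, 15]
R6 ← R6 + R2: [0, 0, 0, 0, -1]
R4 ← R4 − (2/3)·R3: [0, 0, 0, 0, 4/3]
R5 ← R5 − (1/3)·R3: [0, 0, 0, 0, 56/3]
R5 ← R5 − (14)·R4: [0, 0, 0, 0, 0]
R6 ← R6 + (3/4)·R4: [0, 0, 0, 0, 0]
The echelon form has 4 nonzero rows; the last pivot sits in the augmented column, so rank(A) = 3 but rank([A|b]) = 4.
Since the ranks differ, the system is inconsistent.

no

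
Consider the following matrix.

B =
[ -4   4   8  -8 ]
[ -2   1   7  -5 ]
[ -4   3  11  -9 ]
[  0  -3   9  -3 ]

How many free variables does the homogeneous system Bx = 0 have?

Row reduce to echelon form.
R2 ← R2 − (1/2)·R1: [0, -1, 3, -1]
R3 ← R3 − R1: [0, -1, 3, -1]
R3 ← R3 − R2: [0, 0, 0, 0]
R4 ← R4 − (3)·R2: [0, 0, 0, 0]
2 nonzero rows, so rank(B) = 2.
B has 4 columns; by rank–nullity, nullity = 4 − 2 = 2.

2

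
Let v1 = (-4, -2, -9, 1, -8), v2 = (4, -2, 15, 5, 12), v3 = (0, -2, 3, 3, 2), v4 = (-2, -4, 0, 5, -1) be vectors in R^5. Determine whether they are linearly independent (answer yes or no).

no

Form the matrix with these vectors as rows and row reduce.
R2 ← R2 + R1: [0, -4, 6, 6, 4]
R4 ← R4 − (1/2)·R1: [0, -3, 9/2, 9/2, 3]
R3 ← R3 − (1/2)·R2: [0, 0, 0, 0, 0]
R4 ← R4 − (3/4)·R2: [0, 0, 0, 0, 0]
2 nonzero rows, so the 4 vectors span a space of dimension 2.
Since 2 < 4, the vectors are linearly dependent.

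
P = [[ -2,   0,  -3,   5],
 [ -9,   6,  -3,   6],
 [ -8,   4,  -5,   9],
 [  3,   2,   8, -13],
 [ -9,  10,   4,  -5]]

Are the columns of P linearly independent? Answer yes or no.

no

Row reduce P to echelon form.
R2 ← R2 − (9/2)·R1: [0, 6, 21/2, -33/2]
R3 ← R3 − (4)·R1: [0, 4, 7, -11]
R4 ← R4 + (3/2)·R1: [0, 2, 7/2, -11/2]
R5 ← R5 − (9/2)·R1: [0, 10, 35/2, -55/2]
R3 ← R3 − (2/3)·R2: [0, 0, 0, 0]
R4 ← R4 − (1/3)·R2: [0, 0, 0, 0]
R5 ← R5 − (5/3)·R2: [0, 0, 0, 0]
2 pivots among 4 columns.
Only 2 < 4 pivot columns, so the columns are linearly dependent.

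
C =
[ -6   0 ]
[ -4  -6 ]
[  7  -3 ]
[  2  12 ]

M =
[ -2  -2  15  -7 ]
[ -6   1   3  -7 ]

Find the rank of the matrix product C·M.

First compute CM:
[[ 12,  12, -90,  42],
 [ 44,   2, -78,  70],
 [  4, -17,  96, -28],
 [-76,   8,  66, -98]]
Now row reduce the product.
R2 ← R2 − (11/3)·R1: [0, -42, 252, -84]
R3 ← R3 − (1/3)·R1: [0, -21, 126, -42]
R4 ← R4 + (19/3)·R1: [0, 84, -504, 168]
R3 ← R3 − (1/2)·R2: [0, 0, 0, 0]
R4 ← R4 + (2)·R2: [0, 0, 0, 0]
2 nonzero rows, so rank(CM) = 2.

2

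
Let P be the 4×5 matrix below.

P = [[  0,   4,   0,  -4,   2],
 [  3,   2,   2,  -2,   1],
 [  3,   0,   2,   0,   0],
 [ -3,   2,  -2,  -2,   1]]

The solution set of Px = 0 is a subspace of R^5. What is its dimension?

3

Row reduce to echelon form.
Swap R1 ↔ R2
R3 ← R3 − R1: [0, -2, 0, 2, -1]
R4 ← R4 + R1: [0, 4, 0, -4, 2]
R3 ← R3 + (1/2)·R2: [0, 0, 0, 0, 0]
R4 ← R4 − R2: [0, 0, 0, 0, 0]
2 nonzero rows, so rank(P) = 2.
P has 5 columns; by rank–nullity, nullity = 5 − 2 = 3.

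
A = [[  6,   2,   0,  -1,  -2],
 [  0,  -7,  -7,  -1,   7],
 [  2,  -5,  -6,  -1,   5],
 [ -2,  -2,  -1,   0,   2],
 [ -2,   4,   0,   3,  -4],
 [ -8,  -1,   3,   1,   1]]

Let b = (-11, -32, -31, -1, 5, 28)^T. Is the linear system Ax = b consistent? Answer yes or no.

Row reduce the augmented matrix [A | b].
R3 ← R3 − (1/3)·R1: [0, -17/3, -6, -2/3, 17/3, -82/3]
R4 ← R4 + (1/3)·R1: [0, -4/3, -1, -1/3, 4/3, -14/3]
R5 ← R5 + (1/3)·R1: [0, 14/3, 0, 8/3, -14/3, 4/3]
R6 ← R6 + (4/3)·R1: [0, 5/3, 3, -1/3, -5/3, 40/3]
R3 ← R3 − (17/21)·R2: [0, 0, -1/3, 1/7, 0, -10/7]
R4 ← R4 − (4/21)·R2: [0, 0, 1/3, -1/7, 0, 10/7]
R5 ← R5 + (2/3)·R2: [0, 0, -14/3, 2, 0, -20]
R6 ← R6 + (5/21)·R2: [0, 0, 4/3, -4/7, 0, 40/7]
R4 ← R4 + R3: [0, 0, 0, 0, 0, 0]
R5 ← R5 − (14)·R3: [0, 0, 0, 0, 0, 0]
R6 ← R6 + (4)·R3: [0, 0, 0, 0, 0, 0]
The echelon form has 3 nonzero rows, and every pivot lies in the first 5 columns, so rank(A) = rank([A|b]) = 3.
The system is consistent.

yes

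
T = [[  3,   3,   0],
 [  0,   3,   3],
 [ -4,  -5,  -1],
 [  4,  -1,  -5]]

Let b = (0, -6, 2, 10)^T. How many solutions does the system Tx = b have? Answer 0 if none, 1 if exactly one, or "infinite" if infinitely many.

Row reduce the augmented matrix [T | b].
R3 ← R3 + (4/3)·R1: [0, -1, -1, 2]
R4 ← R4 − (4/3)·R1: [0, -5, -5, 10]
R3 ← R3 + (1/3)·R2: [0, 0, 0, 0]
R4 ← R4 + (5/3)·R2: [0, 0, 0, 0]
The echelon form has 2 nonzero rows, and every pivot lies in the first 3 columns, so rank(T) = rank([T|b]) = 2.
The system is consistent.
rank = 2 < 3 unknowns, so there are infinitely many solutions.

infinite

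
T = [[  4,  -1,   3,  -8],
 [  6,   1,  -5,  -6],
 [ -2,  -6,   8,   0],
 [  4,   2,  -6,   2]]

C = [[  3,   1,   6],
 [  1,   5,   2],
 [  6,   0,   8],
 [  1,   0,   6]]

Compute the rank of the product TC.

First compute TC:
[[ 21,  -1,  -2],
 [-17,  11, -38],
 [ 36, -32,  40],
 [-20,  14,  -8]]
Now row reduce the product.
R2 ← R2 + (17/21)·R1: [0, 214/21, -832/21]
R3 ← R3 − (12/7)·R1: [0, -212/7, 304/7]
R4 ← R4 + (20/21)·R1: [0, 274/21, -208/21]
R3 ← R3 + (318/107)·R2: [0, 0, -7952/107]
R4 ← R4 − (137/107)·R2: [0, 0, 4368/107]
R4 ← R4 + (39/71)·R3: [0, 0, 0]
3 nonzero rows, so rank(TC) = 3.

3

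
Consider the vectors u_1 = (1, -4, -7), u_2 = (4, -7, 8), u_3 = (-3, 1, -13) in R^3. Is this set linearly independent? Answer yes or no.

Form the matrix with these vectors as rows and row reduce.
R2 ← R2 − (4)·R1: [0, 9, 36]
R3 ← R3 + (3)·R1: [0, -11, -34]
R3 ← R3 + (11/9)·R2: [0, 0, 10]
3 nonzero rows, so the 3 vectors span a space of dimension 3.
Since 3 = 3, the vectors are linearly independent.

yes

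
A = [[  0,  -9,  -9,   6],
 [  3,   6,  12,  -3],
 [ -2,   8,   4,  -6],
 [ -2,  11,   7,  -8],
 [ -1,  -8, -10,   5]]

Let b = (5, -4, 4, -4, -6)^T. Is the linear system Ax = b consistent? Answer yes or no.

no

Row reduce the augmented matrix [A | b].
Swap R1 ↔ R2
R3 ← R3 + (2/3)·R1: [0, 12, 12, -8, 4/3]
R4 ← R4 + (2/3)·R1: [0, 15, 15, -10, -20/3]
R5 ← R5 + (1/3)·R1: [0, -6, -6, 4, -22/3]
R3 ← R3 + (4/3)·R2: [0, 0, 0, 0, 8]
R4 ← R4 + (5/3)·R2: [0, 0, 0, 0, 5/3]
R5 ← R5 − (2/3)·R2: [0, 0, 0, 0, -32/3]
R4 ← R4 − (5/24)·R3: [0, 0, 0, 0, 0]
R5 ← R5 + (4/3)·R3: [0, 0, 0, 0, 0]
The echelon form has 3 nonzero rows; the last pivot sits in the augmented column, so rank(A) = 2 but rank([A|b]) = 3.
Since the ranks differ, the system is inconsistent.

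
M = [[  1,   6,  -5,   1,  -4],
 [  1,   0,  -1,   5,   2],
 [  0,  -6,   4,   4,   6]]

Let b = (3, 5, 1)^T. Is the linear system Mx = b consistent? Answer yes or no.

Row reduce the augmented matrix [M | b].
R2 ← R2 − R1: [0, -6, 4, 4, 6, 2]
R3 ← R3 − R2: [0, 0, 0, 0, 0, -1]
The echelon form has 3 nonzero rows; the last pivot sits in the augmented column, so rank(M) = 2 but rank([M|b]) = 3.
Since the ranks differ, the system is inconsistent.

no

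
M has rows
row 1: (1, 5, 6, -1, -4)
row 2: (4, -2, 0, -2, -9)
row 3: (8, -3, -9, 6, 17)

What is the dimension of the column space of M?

Row reduce to echelon form.
R2 ← R2 − (4)·R1: [0, -22, -24, 2, 7]
R3 ← R3 − (8)·R1: [0, -43, -57, 14, 49]
R3 ← R3 − (43/22)·R2: [0, 0, -111/11, 111/11, 777/22]
Echelon form has 3 nonzero rows, so rank(M) = 3.
The column space has dimension equal to the rank: 3.

3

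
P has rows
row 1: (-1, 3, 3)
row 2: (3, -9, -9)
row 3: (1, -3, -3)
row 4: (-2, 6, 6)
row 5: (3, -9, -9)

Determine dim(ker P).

Row reduce to echelon form.
R2 ← R2 + (3)·R1: [0, 0, 0]
R3 ← R3 + R1: [0, 0, 0]
R4 ← R4 − (2)·R1: [0, 0, 0]
R5 ← R5 + (3)·R1: [0, 0, 0]
1 nonzero row, so rank(P) = 1.
P has 3 columns; by rank–nullity, nullity = 3 − 1 = 2.

2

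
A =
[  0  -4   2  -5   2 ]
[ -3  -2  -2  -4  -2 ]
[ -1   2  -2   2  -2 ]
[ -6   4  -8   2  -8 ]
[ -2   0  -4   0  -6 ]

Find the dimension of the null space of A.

2

Row reduce to echelon form.
Swap R1 ↔ R2
R3 ← R3 − (1/3)·R1: [0, 8/3, -4/3, 10/3, -4/3]
R4 ← R4 − (2)·R1: [0, 8, -4, 10, -4]
R5 ← R5 − (2/3)·R1: [0, 4/3, -8/3, 8/3, -14/3]
R3 ← R3 + (2/3)·R2: [0, 0, 0, 0, 0]
R4 ← R4 + (2)·R2: [0, 0, 0, 0, 0]
R5 ← R5 + (1/3)·R2: [0, 0, -2, 1, -4]
Swap R3 ↔ R5
3 nonzero rows, so rank(A) = 3.
A has 5 columns; by rank–nullity, nullity = 5 − 3 = 2.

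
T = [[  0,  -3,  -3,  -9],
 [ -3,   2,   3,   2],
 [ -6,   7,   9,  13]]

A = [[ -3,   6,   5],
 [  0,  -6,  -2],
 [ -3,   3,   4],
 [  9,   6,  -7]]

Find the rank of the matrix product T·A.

2

First compute TA:
[[-72, -45,  57],
 [ 18,  -9, -21],
 [108,  27, -99]]
Now row reduce the product.
R2 ← R2 + (1/4)·R1: [0, -81/4, -27/4]
R3 ← R3 + (3/2)·R1: [0, -81/2, -27/2]
R3 ← R3 − (2)·R2: [0, 0, 0]
2 nonzero rows, so rank(TA) = 2.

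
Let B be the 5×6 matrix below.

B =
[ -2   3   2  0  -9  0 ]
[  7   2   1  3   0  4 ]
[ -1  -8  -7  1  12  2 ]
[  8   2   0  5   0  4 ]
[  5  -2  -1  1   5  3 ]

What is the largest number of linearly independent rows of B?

5

Row reduce to echelon form.
R2 ← R2 + (7/2)·R1: [0, 25/2, 8, 3, -63/2, 4]
R3 ← R3 − (1/2)·R1: [0, -19/2, -8, 1, 33/2, 2]
R4 ← R4 + (4)·R1: [0, 14, 8, 5, -36, 4]
R5 ← R5 + (5/2)·R1: [0, 11/2, 4, 1, -35/2, 3]
R3 ← R3 + (19/25)·R2: [0, 0, -48/25, 82/25, -186/25, 126/25]
R4 ← R4 − (28/25)·R2: [0, 0, -24/25, 41/25, -18/25, -12/25]
R5 ← R5 − (11/25)·R2: [0, 0, 12/25, -8/25, -91/25, 31/25]
R4 ← R4 − (1/2)·R3: [0, 0, 0, 0, 3, -3]
R5 ← R5 + (1/4)·R3: [0, 0, 0, 1/2, -11/2, 5/2]
Swap R4 ↔ R5
Echelon form has 5 nonzero rows, so rank(B) = 5.
The rank gives the maximum number of linearly independent rows: 5.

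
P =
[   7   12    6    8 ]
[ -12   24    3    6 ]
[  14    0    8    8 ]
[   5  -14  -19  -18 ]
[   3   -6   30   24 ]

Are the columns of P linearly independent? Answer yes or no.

no

Row reduce P to echelon form.
R2 ← R2 + (12/7)·R1: [0, 312/7, 93/7, 138/7]
R3 ← R3 − (2)·R1: [0, -24, -4, -8]
R4 ← R4 − (5/7)·R1: [0, -158/7, -163/7, -166/7]
R5 ← R5 − (3/7)·R1: [0, -78/7, 192/7, 144/7]
R3 ← R3 + (7/13)·R2: [0, 0, 41/13, 34/13]
R4 ← R4 + (79/156)·R2: [0, 0, -861/52, -357/26]
R5 ← R5 + (1/4)·R2: [0, 0, 123/4, 51/2]
R4 ← R4 + (21/4)·R3: [0, 0, 0, 0]
R5 ← R5 − (39/4)·R3: [0, 0, 0, 0]
3 pivots among 4 columns.
Only 3 < 4 pivot columns, so the columns are linearly dependent.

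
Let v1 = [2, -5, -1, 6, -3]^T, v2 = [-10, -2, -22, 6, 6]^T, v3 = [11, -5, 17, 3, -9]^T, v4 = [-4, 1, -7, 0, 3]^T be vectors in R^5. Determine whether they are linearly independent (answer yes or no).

Form the matrix with these vectors as rows and row reduce.
R2 ← R2 + (5)·R1: [0, -27, -27, 36, -9]
R3 ← R3 − (11/2)·R1: [0, 45/2, 45/2, -30, 15/2]
R4 ← R4 + (2)·R1: [0, -9, -9, 12, -3]
R3 ← R3 + (5/6)·R2: [0, 0, 0, 0, 0]
R4 ← R4 − (1/3)·R2: [0, 0, 0, 0, 0]
2 nonzero rows, so the 4 vectors span a space of dimension 2.
Since 2 < 4, the vectors are linearly dependent.

no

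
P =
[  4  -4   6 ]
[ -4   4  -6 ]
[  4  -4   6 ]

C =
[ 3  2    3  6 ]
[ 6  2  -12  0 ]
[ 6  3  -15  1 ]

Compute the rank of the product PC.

First compute PC:
[[ 24,  18, -30,  30],
 [-24, -18,  30, -30],
 [ 24,  18, -30,  30]]
Now row reduce the product.
R2 ← R2 + R1: [0, 0, 0, 0]
R3 ← R3 − R1: [0, 0, 0, 0]
1 nonzero row, so rank(PC) = 1.

1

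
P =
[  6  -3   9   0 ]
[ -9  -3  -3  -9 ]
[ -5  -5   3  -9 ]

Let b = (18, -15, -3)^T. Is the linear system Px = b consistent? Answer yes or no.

yes

Row reduce the augmented matrix [P | b].
R2 ← R2 + (3/2)·R1: [0, -15/2, 21/2, -9, 12]
R3 ← R3 + (5/6)·R1: [0, -15/2, 21/2, -9, 12]
R3 ← R3 − R2: [0, 0, 0, 0, 0]
The echelon form has 2 nonzero rows, and every pivot lies in the first 4 columns, so rank(P) = rank([P|b]) = 2.
The system is consistent.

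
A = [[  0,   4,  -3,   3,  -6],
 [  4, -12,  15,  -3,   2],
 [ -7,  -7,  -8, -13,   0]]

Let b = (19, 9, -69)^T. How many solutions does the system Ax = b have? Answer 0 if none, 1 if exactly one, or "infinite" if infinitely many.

infinite

Row reduce the augmented matrix [A | b].
Swap R1 ↔ R2
R3 ← R3 + (7/4)·R1: [0, -28, 73/4, -73/4, 7/2, -213/4]
R3 ← R3 + (7)·R2: [0, 0, -11/4, 11/4, -77/2, 319/4]
The echelon form has 3 nonzero rows, and every pivot lies in the first 5 columns, so rank(A) = rank([A|b]) = 3.
The system is consistent.
rank = 3 < 5 unknowns, so there are infinitely many solutions.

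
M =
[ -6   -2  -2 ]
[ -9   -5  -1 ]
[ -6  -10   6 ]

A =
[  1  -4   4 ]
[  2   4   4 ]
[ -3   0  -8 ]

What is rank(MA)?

2

First compute MA:
[[ -4,  16, -16],
 [-16,  16, -48],
 [-44, -16, -112]]
Now row reduce the product.
R2 ← R2 − (4)·R1: [0, -48, 16]
R3 ← R3 − (11)·R1: [0, -192, 64]
R3 ← R3 − (4)·R2: [0, 0, 0]
2 nonzero rows, so rank(MA) = 2.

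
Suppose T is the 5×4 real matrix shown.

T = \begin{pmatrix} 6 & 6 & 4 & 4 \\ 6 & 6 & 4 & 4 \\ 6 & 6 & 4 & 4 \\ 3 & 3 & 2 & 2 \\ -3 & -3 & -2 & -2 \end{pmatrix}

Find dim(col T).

Row reduce to echelon form.
R2 ← R2 − R1: [0, 0, 0, 0]
R3 ← R3 − R1: [0, 0, 0, 0]
R4 ← R4 − (1/2)·R1: [0, 0, 0, 0]
R5 ← R5 + (1/2)·R1: [0, 0, 0, 0]
Echelon form has 1 nonzero row, so rank(T) = 1.
The column space has dimension equal to the rank: 1.

1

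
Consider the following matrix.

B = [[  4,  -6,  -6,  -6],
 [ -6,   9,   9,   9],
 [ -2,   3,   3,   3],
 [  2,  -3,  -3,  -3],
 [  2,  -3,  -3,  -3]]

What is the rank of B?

Row reduce to echelon form.
R2 ← R2 + (3/2)·R1: [0, 0, 0, 0]
R3 ← R3 + (1/2)·R1: [0, 0, 0, 0]
R4 ← R4 − (1/2)·R1: [0, 0, 0, 0]
R5 ← R5 − (1/2)·R1: [0, 0, 0, 0]
Echelon form has 1 nonzero row, so rank(B) = 1.

1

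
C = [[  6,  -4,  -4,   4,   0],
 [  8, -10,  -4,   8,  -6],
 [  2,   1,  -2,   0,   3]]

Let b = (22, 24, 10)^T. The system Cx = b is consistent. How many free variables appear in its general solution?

Row reduce the augmented matrix [C | b].
R2 ← R2 − (4/3)·R1: [0, -14/3, 4/3, 8/3, -6, -16/3]
R3 ← R3 − (1/3)·R1: [0, 7/3, -2/3, -4/3, 3, 8/3]
R3 ← R3 + (1/2)·R2: [0, 0, 0, 0, 0, 0]
The echelon form has 2 nonzero rows, and every pivot lies in the first 5 columns, so rank(C) = rank([C|b]) = 2.
The system is consistent.
Free variables = (unknowns) − (rank) = 5 − 2 = 3.

3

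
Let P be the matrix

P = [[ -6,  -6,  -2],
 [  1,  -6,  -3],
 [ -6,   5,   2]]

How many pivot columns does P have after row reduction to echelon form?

3

Row reduce to echelon form.
R2 ← R2 + (1/6)·R1: [0, -7, -10/3]
R3 ← R3 − R1: [0, 11, 4]
R3 ← R3 + (11/7)·R2: [0, 0, -26/21]
Echelon form has 3 nonzero rows, so rank(P) = 3.
Each nonzero row contributes one pivot column: 3 pivot columns.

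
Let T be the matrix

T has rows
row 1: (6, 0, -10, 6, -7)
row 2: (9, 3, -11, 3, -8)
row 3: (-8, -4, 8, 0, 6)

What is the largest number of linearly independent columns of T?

2

Row reduce to echelon form.
R2 ← R2 − (3/2)·R1: [0, 3, 4, -6, 5/2]
R3 ← R3 + (4/3)·R1: [0, -4, -16/3, 8, -10/3]
R3 ← R3 + (4/3)·R2: [0, 0, 0, 0, 0]
Echelon form has 2 nonzero rows, so rank(T) = 2.
The rank gives the maximum number of linearly independent columns: 2.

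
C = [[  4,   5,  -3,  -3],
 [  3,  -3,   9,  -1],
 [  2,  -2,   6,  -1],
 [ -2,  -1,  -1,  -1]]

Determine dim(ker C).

Row reduce to echelon form.
R2 ← R2 − (3/4)·R1: [0, -27/4, 45/4, 5/4]
R3 ← R3 − (1/2)·R1: [0, -9/2, 15/2, 1/2]
R4 ← R4 + (1/2)·R1: [0, 3/2, -5/2, -5/2]
R3 ← R3 − (2/3)·R2: [0, 0, 0, -1/3]
R4 ← R4 + (2/9)·R2: [0, 0, 0, -20/9]
R4 ← R4 − (20/3)·R3: [0, 0, 0, 0]
3 nonzero rows, so rank(C) = 3.
C has 4 columns; by rank–nullity, nullity = 4 − 3 = 1.

1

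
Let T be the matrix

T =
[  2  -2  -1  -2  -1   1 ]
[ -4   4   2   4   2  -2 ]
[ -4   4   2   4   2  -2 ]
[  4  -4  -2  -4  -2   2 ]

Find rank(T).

Row reduce to echelon form.
R2 ← R2 + (2)·R1: [0, 0, 0, 0, 0, 0]
R3 ← R3 + (2)·R1: [0, 0, 0, 0, 0, 0]
R4 ← R4 − (2)·R1: [0, 0, 0, 0, 0, 0]
Echelon form has 1 nonzero row, so rank(T) = 1.

1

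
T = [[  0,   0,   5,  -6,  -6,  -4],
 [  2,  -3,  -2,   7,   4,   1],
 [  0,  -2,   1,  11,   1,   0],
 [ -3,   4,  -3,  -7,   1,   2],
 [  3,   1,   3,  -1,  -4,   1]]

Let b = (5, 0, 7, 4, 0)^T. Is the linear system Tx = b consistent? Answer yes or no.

Row reduce the augmented matrix [T | b].
Swap R1 ↔ R2
R4 ← R4 + (3/2)·R1: [0, -1/2, -6, 7/2, 7, 7/2, 4]
R5 ← R5 − (3/2)·R1: [0, 11/2, 6, -23/2, -10, -1/2, 0]
Swap R2 ↔ R3
R4 ← R4 − (1/4)·R2: [0, 0, -25/4, 3/4, 27/4, 7/2, 9/4]
R5 ← R5 + (11/4)·R2: [0, 0, 35/4, 75/4, -29/4, -1/2, 77/4]
R4 ← R4 + (5/4)·R3: [0, 0, 0, -27/4, -3/4, -3/2, 17/2]
R5 ← R5 − (7/4)·R3: [0, 0, 0, 117/4, 13/4, 13/2, 21/2]
R5 ← R5 + (13/3)·R4: [0, 0, 0, 0, 0, 0, 142/3]
The echelon form has 5 nonzero rows; the last pivot sits in the augmented column, so rank(T) = 4 but rank([T|b]) = 5.
Since the ranks differ, the system is inconsistent.

no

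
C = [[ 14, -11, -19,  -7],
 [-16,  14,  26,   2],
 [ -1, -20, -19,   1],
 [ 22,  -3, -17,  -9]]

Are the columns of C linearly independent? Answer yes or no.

no

Row reduce C to echelon form.
R2 ← R2 + (8/7)·R1: [0, 10/7, 30/7, -6]
R3 ← R3 + (1/14)·R1: [0, -291/14, -285/14, 1/2]
R4 ← R4 − (11/7)·R1: [0, 100/7, 90/7, 2]
R3 ← R3 + (291/20)·R2: [0, 0, 42, -434/5]
R4 ← R4 − (10)·R2: [0, 0, -30, 62]
R4 ← R4 + (5/7)·R3: [0, 0, 0, 0]
3 pivots among 4 columns.
Only 3 < 4 pivot columns, so the columns are linearly dependent.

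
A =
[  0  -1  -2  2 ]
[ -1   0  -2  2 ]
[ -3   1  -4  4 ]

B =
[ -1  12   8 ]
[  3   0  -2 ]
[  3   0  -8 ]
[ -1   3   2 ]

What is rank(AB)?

First compute AB:
[[-11,   6,  22],
 [ -7,  -6,  12],
 [-10, -24,  14]]
Now row reduce the product.
R2 ← R2 − (7/11)·R1: [0, -108/11, -2]
R3 ← R3 − (10/11)·R1: [0, -324/11, -6]
R3 ← R3 − (3)·R2: [0, 0, 0]
2 nonzero rows, so rank(AB) = 2.

2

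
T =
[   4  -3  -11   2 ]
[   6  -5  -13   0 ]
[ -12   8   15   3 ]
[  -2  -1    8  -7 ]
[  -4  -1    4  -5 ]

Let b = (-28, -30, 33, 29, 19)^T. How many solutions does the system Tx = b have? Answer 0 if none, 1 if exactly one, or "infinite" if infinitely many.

infinite

Row reduce the augmented matrix [T | b].
R2 ← R2 − (3/2)·R1: [0, -1/2, 7/2, -3, 12]
R3 ← R3 + (3)·R1: [0, -1, -18, 9, -51]
R4 ← R4 + (1/2)·R1: [0, -5/2, 5/2, -6, 15]
R5 ← R5 + R1: [0, -4, -7, -3, -9]
R3 ← R3 − (2)·R2: [0, 0, -25, 15, -75]
R4 ← R4 − (5)·R2: [0, 0, -15, 9, -45]
R5 ← R5 − (8)·R2: [0, 0, -35, 21, -105]
R4 ← R4 − (3/5)·R3: [0, 0, 0, 0, 0]
R5 ← R5 − (7/5)·R3: [0, 0, 0, 0, 0]
The echelon form has 3 nonzero rows, and every pivot lies in the first 4 columns, so rank(T) = rank([T|b]) = 3.
The system is consistent.
rank = 3 < 4 unknowns, so there are infinitely many solutions.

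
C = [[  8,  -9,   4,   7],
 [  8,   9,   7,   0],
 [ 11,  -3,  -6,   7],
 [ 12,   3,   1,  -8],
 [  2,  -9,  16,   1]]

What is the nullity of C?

Row reduce to echelon form.
R2 ← R2 − R1: [0, 18, 3, -7]
R3 ← R3 − (11/8)·R1: [0, 75/8, -23/2, -21/8]
R4 ← R4 − (3/2)·R1: [0, 33/2, -5, -37/2]
R5 ← R5 − (1/4)·R1: [0, -27/4, 15, -3/4]
R3 ← R3 − (25/48)·R2: [0, 0, -209/16, 49/48]
R4 ← R4 − (11/12)·R2: [0, 0, -31/4, -145/12]
R5 ← R5 + (3/8)·R2: [0, 0, 129/8, -27/8]
R4 ← R4 − (124/209)·R3: [0, 0, 0, -2652/209]
R5 ← R5 + (258/209)·R3: [0, 0, 0, -442/209]
R5 ← R5 − (1/6)·R4: [0, 0, 0, 0]
4 nonzero rows, so rank(C) = 4.
C has 4 columns; by rank–nullity, nullity = 4 − 4 = 0.

0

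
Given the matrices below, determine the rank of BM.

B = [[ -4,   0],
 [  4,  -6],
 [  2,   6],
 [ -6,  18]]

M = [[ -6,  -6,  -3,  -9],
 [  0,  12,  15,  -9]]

First compute BM:
[[ 24,  24,  12,  36],
 [-24, -96, -102,  18],
 [-12,  60,  84, -72],
 [ 36, 252, 288, -108]]
Now row reduce the product.
R2 ← R2 + R1: [0, -72, -90, 54]
R3 ← R3 + (1/2)·R1: [0, 72, 90, -54]
R4 ← R4 − (3/2)·R1: [0, 216, 270, -162]
R3 ← R3 + R2: [0, 0, 0, 0]
R4 ← R4 + (3)·R2: [0, 0, 0, 0]
2 nonzero rows, so rank(BM) = 2.

2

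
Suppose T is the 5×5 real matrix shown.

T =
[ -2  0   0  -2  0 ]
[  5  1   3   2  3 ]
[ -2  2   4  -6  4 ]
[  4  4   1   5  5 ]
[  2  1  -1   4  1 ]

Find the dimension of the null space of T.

1

Row reduce to echelon form.
R2 ← R2 + (5/2)·R1: [0, 1, 3, -3, 3]
R3 ← R3 − R1: [0, 2, 4, -4, 4]
R4 ← R4 + (2)·R1: [0, 4, 1, 1, 5]
R5 ← R5 + R1: [0, 1, -1, 2, 1]
R3 ← R3 − (2)·R2: [0, 0, -2, 2, -2]
R4 ← R4 − (4)·R2: [0, 0, -11, 13, -7]
R5 ← R5 − R2: [0, 0, -4, 5, -2]
R4 ← R4 − (11/2)·R3: [0, 0, 0, 2, 4]
R5 ← R5 − (2)·R3: [0, 0, 0, 1, 2]
R5 ← R5 − (1/2)·R4: [0, 0, 0, 0, 0]
4 nonzero rows, so rank(T) = 4.
T has 5 columns; by rank–nullity, nullity = 5 − 4 = 1.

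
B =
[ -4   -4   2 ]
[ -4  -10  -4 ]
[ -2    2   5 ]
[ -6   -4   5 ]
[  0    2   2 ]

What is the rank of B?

2

Row reduce to echelon form.
R2 ← R2 − R1: [0, -6, -6]
R3 ← R3 − (1/2)·R1: [0, 4, 4]
R4 ← R4 − (3/2)·R1: [0, 2, 2]
R3 ← R3 + (2/3)·R2: [0, 0, 0]
R4 ← R4 + (1/3)·R2: [0, 0, 0]
R5 ← R5 + (1/3)·R2: [0, 0, 0]
Echelon form has 2 nonzero rows, so rank(B) = 2.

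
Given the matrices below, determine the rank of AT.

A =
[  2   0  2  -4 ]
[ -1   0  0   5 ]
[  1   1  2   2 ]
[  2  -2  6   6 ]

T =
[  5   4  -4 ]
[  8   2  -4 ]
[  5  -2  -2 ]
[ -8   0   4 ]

First compute AT:
[[ 52,   4, -28],
 [-45,  -4,  24],
 [  7,   2,  -4],
 [-24,  -8,  12]]
Now row reduce the product.
R2 ← R2 + (45/52)·R1: [0, -7/13, -3/13]
R3 ← R3 − (7/52)·R1: [0, 19/13, -3/13]
R4 ← R4 + (6/13)·R1: [0, -80/13, -12/13]
R3 ← R3 + (19/7)·R2: [0, 0, -6/7]
R4 ← R4 − (80/7)·R2: [0, 0, 12/7]
R4 ← R4 + (2)·R3: [0, 0, 0]
3 nonzero rows, so rank(AT) = 3.

3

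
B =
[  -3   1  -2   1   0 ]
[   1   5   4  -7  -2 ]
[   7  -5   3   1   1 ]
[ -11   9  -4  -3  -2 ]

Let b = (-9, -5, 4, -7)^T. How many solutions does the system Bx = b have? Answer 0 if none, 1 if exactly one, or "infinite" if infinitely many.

0

Row reduce the augmented matrix [B | b].
R2 ← R2 + (1/3)·R1: [0, 16/3, 10/3, -20/3, -2, -8]
R3 ← R3 + (7/3)·R1: [0, -8/3, -5/3, 10/3, 1, -17]
R4 ← R4 − (11/3)·R1: [0, 16/3, 10/3, -20/3, -2, 26]
R3 ← R3 + (1/2)·R2: [0, 0, 0, 0, 0, -21]
R4 ← R4 − R2: [0, 0, 0, 0, 0, 34]
R4 ← R4 + (34/21)·R3: [0, 0, 0, 0, 0, 0]
The echelon form has 3 nonzero rows; the last pivot sits in the augmented column, so rank(B) = 2 but rank([B|b]) = 3.
Since the ranks differ, the system is inconsistent.
It has no solutions.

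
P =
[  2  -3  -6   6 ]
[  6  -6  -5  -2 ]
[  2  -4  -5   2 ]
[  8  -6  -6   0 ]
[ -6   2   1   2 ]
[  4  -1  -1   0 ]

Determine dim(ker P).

Row reduce to echelon form.
R2 ← R2 − (3)·R1: [0, 3, 13, -20]
R3 ← R3 − R1: [0, -1, 1, -4]
R4 ← R4 − (4)·R1: [0, 6, 18, -24]
R5 ← R5 + (3)·R1: [0, -7, -17, 20]
R6 ← R6 − (2)·R1: [0, 5, 11, -12]
R3 ← R3 + (1/3)·R2: [0, 0, 16/3, -32/3]
R4 ← R4 − (2)·R2: [0, 0, -8, 16]
R5 ← R5 + (7/3)·R2: [0, 0, 40/3, -80/3]
R6 ← R6 − (5/3)·R2: [0, 0, -32/3, 64/3]
R4 ← R4 + (3/2)·R3: [0, 0, 0, 0]
R5 ← R5 − (5/2)·R3: [0, 0, 0, 0]
R6 ← R6 + (2)·R3: [0, 0, 0, 0]
3 nonzero rows, so rank(P) = 3.
P has 4 columns; by rank–nullity, nullity = 4 − 3 = 1.

1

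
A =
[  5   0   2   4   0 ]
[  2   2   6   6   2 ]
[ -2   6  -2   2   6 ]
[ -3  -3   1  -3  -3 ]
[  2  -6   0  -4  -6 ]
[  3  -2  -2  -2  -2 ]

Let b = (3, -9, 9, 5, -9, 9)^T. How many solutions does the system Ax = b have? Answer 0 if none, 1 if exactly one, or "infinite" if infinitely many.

0

Row reduce the augmented matrix [A | b].
R2 ← R2 − (2/5)·R1: [0, 2, 26/5, 22/5, 2, -51/5]
R3 ← R3 + (2/5)·R1: [0, 6, -6/5, 18/5, 6, 51/5]
R4 ← R4 + (3/5)·R1: [0, -3, 11/5, -3/5, -3, 34/5]
R5 ← R5 − (2/5)·R1: [0, -6, -4/5, -28/5, -6, -51/5]
R6 ← R6 − (3/5)·R1: [0, -2, -16/5, -22/5, -2, 36/5]
R3 ← R3 − (3)·R2: [0, 0, -84/5, -48/5, 0, 204/5]
R4 ← R4 + (3/2)·R2: [0, 0, 10, 6, 0, -17/2]
R5 ← R5 + (3)·R2: [0, 0, 74/5, 38/5, 0, -204/5]
R6 ← R6 + R2: [0, 0, 2, 0, 0, -3]
R4 ← R4 + (25/42)·R3: [0, 0, 0, 2/7, 0, 221/14]
R5 ← R5 + (37/42)·R3: [0, 0, 0, -6/7, 0, -34/7]
R6 ← R6 + (5/42)·R3: [0, 0, 0, -8/7, 0, 13/7]
R5 ← R5 + (3)·R4: [0, 0, 0, 0, 0, 85/2]
R6 ← R6 + (4)·R4: [0, 0, 0, 0, 0, 65]
R6 ← R6 − (26/17)·R5: [0, 0, 0, 0, 0, 0]
The echelon form has 5 nonzero rows; the last pivot sits in the augmented column, so rank(A) = 4 but rank([A|b]) = 5.
Since the ranks differ, the system is inconsistent.
It has no solutions.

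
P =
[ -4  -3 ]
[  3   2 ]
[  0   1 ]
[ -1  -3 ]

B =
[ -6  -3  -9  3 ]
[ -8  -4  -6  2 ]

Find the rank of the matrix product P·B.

2

First compute PB:
[[ 48,  24,  54, -18],
 [-34, -17, -39,  13],
 [ -8,  -4,  -6,   2],
 [ 30,  15,  27,  -9]]
Now row reduce the product.
R2 ← R2 + (17/24)·R1: [0, 0, -3/4, 1/4]
R3 ← R3 + (1/6)·R1: [0, 0, 3, -1]
R4 ← R4 − (5/8)·R1: [0, 0, -27/4, 9/4]
R3 ← R3 + (4)·R2: [0, 0, 0, 0]
R4 ← R4 − (9)·R2: [0, 0, 0, 0]
2 nonzero rows, so rank(PB) = 2.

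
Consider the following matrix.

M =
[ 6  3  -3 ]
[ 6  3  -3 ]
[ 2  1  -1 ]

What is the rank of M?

Row reduce to echelon form.
R2 ← R2 − R1: [0, 0, 0]
R3 ← R3 − (1/3)·R1: [0, 0, 0]
Echelon form has 1 nonzero row, so rank(M) = 1.

1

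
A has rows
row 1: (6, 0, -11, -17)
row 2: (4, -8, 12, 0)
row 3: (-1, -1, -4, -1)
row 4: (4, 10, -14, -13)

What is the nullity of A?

0

Row reduce to echelon form.
R2 ← R2 − (2/3)·R1: [0, -8, 58/3, 34/3]
R3 ← R3 + (1/6)·R1: [0, -1, -35/6, -23/6]
R4 ← R4 − (2/3)·R1: [0, 10, -20/3, -5/3]
R3 ← R3 − (1/8)·R2: [0, 0, -33/4, -21/4]
R4 ← R4 + (5/4)·R2: [0, 0, 35/2, 25/2]
R4 ← R4 + (70/33)·R3: [0, 0, 0, 15/11]
4 nonzero rows, so rank(A) = 4.
A has 4 columns; by rank–nullity, nullity = 4 − 4 = 0.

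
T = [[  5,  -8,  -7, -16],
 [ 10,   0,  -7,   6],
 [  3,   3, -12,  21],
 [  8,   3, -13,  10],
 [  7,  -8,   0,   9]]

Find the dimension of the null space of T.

0

Row reduce to echelon form.
R2 ← R2 − (2)·R1: [0, 16, 7, 38]
R3 ← R3 − (3/5)·R1: [0, 39/5, -39/5, 153/5]
R4 ← R4 − (8/5)·R1: [0, 79/5, -9/5, 178/5]
R5 ← R5 − (7/5)·R1: [0, 16/5, 49/5, 157/5]
R3 ← R3 − (39/80)·R2: [0, 0, -897/80, 483/40]
R4 ← R4 − (79/80)·R2: [0, 0, -697/80, -77/40]
R5 ← R5 − (1/5)·R2: [0, 0, 42/5, 119/5]
R4 ← R4 − (697/897)·R3: [0, 0, 0, -147/13]
R5 ← R5 + (224/299)·R3: [0, 0, 0, 427/13]
R5 ← R5 + (61/21)·R4: [0, 0, 0, 0]
4 nonzero rows, so rank(T) = 4.
T has 4 columns; by rank–nullity, nullity = 4 − 4 = 0.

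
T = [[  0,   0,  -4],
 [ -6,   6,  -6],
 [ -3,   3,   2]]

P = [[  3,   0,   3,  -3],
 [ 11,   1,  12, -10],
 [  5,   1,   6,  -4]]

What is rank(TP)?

2

First compute TP:
[[-20,  -4, -24,  16],
 [ 18,   0,  18, -18],
 [ 34,   5,  39, -29]]
Now row reduce the product.
R2 ← R2 + (9/10)·R1: [0, -18/5, -18/5, -18/5]
R3 ← R3 + (17/10)·R1: [0, -9/5, -9/5, -9/5]
R3 ← R3 − (1/2)·R2: [0, 0, 0, 0]
2 nonzero rows, so rank(TP) = 2.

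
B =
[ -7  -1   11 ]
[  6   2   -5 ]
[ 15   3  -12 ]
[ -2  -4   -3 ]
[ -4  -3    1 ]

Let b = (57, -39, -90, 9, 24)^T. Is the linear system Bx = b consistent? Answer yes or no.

yes

Row reduce the augmented matrix [B | b].
R2 ← R2 + (6/7)·R1: [0, 8/7, 31/7, 69/7]
R3 ← R3 + (15/7)·R1: [0, 6/7, 81/7, 225/7]
R4 ← R4 − (2/7)·R1: [0, -26/7, -43/7, -51/7]
R5 ← R5 − (4/7)·R1: [0, -17/7, -37/7, -60/7]
R3 ← R3 − (3/4)·R2: [0, 0, 33/4, 99/4]
R4 ← R4 + (13/4)·R2: [0, 0, 33/4, 99/4]
R5 ← R5 + (17/8)·R2: [0, 0, 33/8, 99/8]
R4 ← R4 − R3: [0, 0, 0, 0]
R5 ← R5 − (1/2)·R3: [0, 0, 0, 0]
The echelon form has 3 nonzero rows, and every pivot lies in the first 3 columns, so rank(B) = rank([B|b]) = 3.
The system is consistent.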